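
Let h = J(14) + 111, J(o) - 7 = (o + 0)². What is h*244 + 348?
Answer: 76964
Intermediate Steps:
J(o) = 7 + o² (J(o) = 7 + (o + 0)² = 7 + o²)
h = 314 (h = (7 + 14²) + 111 = (7 + 196) + 111 = 203 + 111 = 314)
h*244 + 348 = 314*244 + 348 = 76616 + 348 = 76964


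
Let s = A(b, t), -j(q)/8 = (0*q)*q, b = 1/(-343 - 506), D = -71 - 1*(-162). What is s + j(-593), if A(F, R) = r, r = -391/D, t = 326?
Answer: -391/91 ≈ -4.2967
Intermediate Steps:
D = 91 (D = -71 + 162 = 91)
b = -1/849 (b = 1/(-849) = -1/849 ≈ -0.0011779)
r = -391/91 ≈ -4.2967
A(F, R) = -391/91
j(q) = 0 (j(q) = -8*0*q*q = -0*q = -8*0 = 0)
s = -391/91 ≈ -4.2967
s + j(-593) = -391/91 + 0 = -391/91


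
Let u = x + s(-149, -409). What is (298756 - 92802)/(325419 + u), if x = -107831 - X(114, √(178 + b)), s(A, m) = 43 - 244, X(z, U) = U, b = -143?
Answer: 22385861099/23628553867 + 102977*√35/23628553867 ≈ 0.94743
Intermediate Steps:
s(A, m) = -201
x = -107831 - √35 (x = -107831 - √(178 - 143) = -107831 - √35 ≈ -1.0784e+5)
u = -108032 - √35 (u = (-107831 - √35) - 201 = -108032 - √35 ≈ -1.0804e+5)
(298756 - 92802)/(325419 + u) = (298756 - 92802)/(325419 + (-108032 - √35)) = 205954/(217387 - √35)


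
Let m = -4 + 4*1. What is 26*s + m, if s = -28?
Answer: -728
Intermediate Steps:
m = 0 (m = -4 + 4 = 0)
26*s + m = 26*(-28) + 0 = -728 + 0 = -728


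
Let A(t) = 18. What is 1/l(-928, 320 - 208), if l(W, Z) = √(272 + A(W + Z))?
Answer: √290/290 ≈ 0.058722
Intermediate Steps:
l(W, Z) = √290 (l(W, Z) = √(272 + 18) = √290)
1/l(-928, 320 - 208) = 1/(√290) = √290/290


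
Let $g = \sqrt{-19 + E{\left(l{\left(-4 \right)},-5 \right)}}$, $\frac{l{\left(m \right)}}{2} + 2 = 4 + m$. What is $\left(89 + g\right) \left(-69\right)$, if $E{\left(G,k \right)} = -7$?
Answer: $-6141 - 69 i \sqrt{26} \approx -6141.0 - 351.83 i$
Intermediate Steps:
$l{\left(m \right)} = 4 + 2 m$ ($l{\left(m \right)} = -4 + 2 \left(4 + m\right) = -4 + \left(8 + 2 m\right) = 4 + 2 m$)
$g = i \sqrt{26}$ ($g = \sqrt{-19 - 7} = \sqrt{-26} = i \sqrt{26} \approx 5.099 i$)
$\left(89 + g\right) \left(-69\right) = \left(89 + i \sqrt{26}\right) \left(-69\right) = -6141 - 69 i \sqrt{26}$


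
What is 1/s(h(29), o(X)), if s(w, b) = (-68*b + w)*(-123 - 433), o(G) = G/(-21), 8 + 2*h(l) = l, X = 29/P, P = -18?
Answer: -189/555166 ≈ -0.00034044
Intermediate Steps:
X = -29/18 (X = 29/(-18) = 29*(-1/18) = -29/18 ≈ -1.6111)
h(l) = -4 + l/2
o(G) = -G/21 (o(G) = G*(-1/21) = -G/21)
s(w, b) = -556*w + 37808*b (s(w, b) = (w - 68*b)*(-556) = -556*w + 37808*b)
1/s(h(29), o(X)) = 1/(-556*(-4 + (½)*29) + 37808*(-1/21*(-29/18))) = 1/(-556*(-4 + 29/2) + 37808*(29/378)) = 1/(-556*21/2 + 548216/189) = 1/(-5838 + 548216/189) = 1/(-555166/189) = -189/555166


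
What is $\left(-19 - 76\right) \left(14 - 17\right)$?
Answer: $285$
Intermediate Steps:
$\left(-19 - 76\right) \left(14 - 17\right) = - 95 \left(14 - 17\right) = \left(-95\right) \left(-3\right) = 285$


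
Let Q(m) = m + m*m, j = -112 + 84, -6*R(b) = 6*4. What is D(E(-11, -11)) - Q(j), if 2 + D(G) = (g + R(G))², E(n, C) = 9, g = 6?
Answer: -754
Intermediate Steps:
R(b) = -4
j = -28
D(G) = 2 (D(G) = -2 + (6 - 4)² = -2 + 2² = -2 + 4 = 2)
Q(m) = m + m²
D(E(-11, -11)) - Q(j) = 2 - (-28)*(1 - 28) = 2 - (-28)*(-27) = 2 - 1*756 = 2 - 756 = -754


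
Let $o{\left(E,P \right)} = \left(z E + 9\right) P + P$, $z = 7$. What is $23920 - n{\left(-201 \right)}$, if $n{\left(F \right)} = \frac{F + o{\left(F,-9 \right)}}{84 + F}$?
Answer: $\frac{937004}{39} \approx 24026.0$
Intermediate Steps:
$o{\left(E,P \right)} = P + P \left(9 + 7 E\right)$ ($o{\left(E,P \right)} = \left(7 E + 9\right) P + P = \left(9 + 7 E\right) P + P = P \left(9 + 7 E\right) + P = P + P \left(9 + 7 E\right)$)
$n{\left(F \right)} = \frac{-90 - 62 F}{84 + F}$ ($n{\left(F \right)} = \frac{F - 9 \left(10 + 7 F\right)}{84 + F} = \frac{F - \left(90 + 63 F\right)}{84 + F} = \frac{-90 - 62 F}{84 + F}$)
$23920 - n{\left(-201 \right)} = 23920 - \frac{2 \left(-45 - -6231\right)}{84 - 201} = 23920 - \frac{2 \left(-45 + 6231\right)}{-117} = 23920 - 2 \left(- \frac{1}{117}\right) 6186 = 23920 - - \frac{4124}{39} = 23920 + \frac{4124}{39} = \frac{937004}{39}$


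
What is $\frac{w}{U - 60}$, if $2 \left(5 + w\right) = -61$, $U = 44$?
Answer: $\frac{71}{32} \approx 2.2188$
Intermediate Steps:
$w = - \frac{71}{2}$ ($w = -5 + \frac{1}{2} \left(-61\right) = -5 - \frac{61}{2} = - \frac{71}{2} \approx -35.5$)
$\frac{w}{U - 60} = - \frac{71}{2 \left(44 - 60\right)} = - \frac{71}{2 \left(-16\right)} = \left(- \frac{71}{2}\right) \left(- \frac{1}{16}\right) = \frac{71}{32}$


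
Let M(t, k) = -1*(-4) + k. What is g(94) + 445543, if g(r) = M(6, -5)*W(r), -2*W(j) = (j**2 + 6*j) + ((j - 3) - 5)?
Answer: 450286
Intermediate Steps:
M(t, k) = 4 + k
W(j) = 4 - 7*j/2 - j**2/2 (W(j) = -((j**2 + 6*j) + ((j - 3) - 5))/2 = -((j**2 + 6*j) + ((-3 + j) - 5))/2 = -((j**2 + 6*j) + (-8 + j))/2 = -(-8 + j**2 + 7*j)/2 = 4 - 7*j/2 - j**2/2)
g(r) = -4 + r**2/2 + 7*r/2 (g(r) = (4 - 5)*(4 - 7*r/2 - r**2/2) = -(4 - 7*r/2 - r**2/2) = -4 + r**2/2 + 7*r/2)
g(94) + 445543 = (-4 + (1/2)*94**2 + (7/2)*94) + 445543 = (-4 + (1/2)*8836 + 329) + 445543 = (-4 + 4418 + 329) + 445543 = 4743 + 445543 = 450286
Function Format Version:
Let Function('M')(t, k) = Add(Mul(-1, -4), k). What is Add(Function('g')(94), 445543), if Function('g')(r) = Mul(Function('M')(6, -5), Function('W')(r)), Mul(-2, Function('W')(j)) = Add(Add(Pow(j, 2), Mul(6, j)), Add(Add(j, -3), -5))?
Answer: 450286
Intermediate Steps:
Function('M')(t, k) = Add(4, k)
Function('W')(j) = Add(4, Mul(Rational(-7, 2), j), Mul(Rational(-1, 2), Pow(j, 2))) (Function('W')(j) = Mul(Rational(-1, 2), Add(Add(Pow(j, 2), Mul(6, j)), Add(Add(j, -3), -5))) = Mul(Rational(-1, 2), Add(Add(Pow(j, 2), Mul(6, j)), Add(Add(-3, j), -5))) = Mul(Rational(-1, 2), Add(Add(Pow(j, 2), Mul(6, j)), Add(-8, j))) = Mul(Rational(-1, 2), Add(-8, Pow(j, 2), Mul(7, j))) = Add(4, Mul(Rational(-7, 2), j), Mul(Rational(-1, 2), Pow(j, 2))))
Function('g')(r) = Add(-4, Mul(Rational(1, 2), Pow(r, 2)), Mul(Rational(7, 2), r)) (Function('g')(r) = Mul(Add(4, -5), Add(4, Mul(Rational(-7, 2), r), Mul(Rational(-1, 2), Pow(r, 2)))) = Mul(-1, Add(4, Mul(Rational(-7, 2), r), Mul(Rational(-1, 2), Pow(r, 2)))) = Add(-4, Mul(Rational(1, 2), Pow(r, 2)), Mul(Rational(7, 2), r)))
Add(Function('g')(94), 445543) = Add(Add(-4, Mul(Rational(1, 2), Pow(94, 2)), Mul(Rational(7, 2), 94)), 445543) = Add(Add(-4, Mul(Rational(1, 2), 8836), 329), 445543) = Add(Add(-4, 4418, 329), 445543) = Add(4743, 445543) = 450286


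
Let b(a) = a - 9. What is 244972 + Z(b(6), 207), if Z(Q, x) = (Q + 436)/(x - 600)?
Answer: 96273563/393 ≈ 2.4497e+5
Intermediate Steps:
b(a) = -9 + a
Z(Q, x) = (436 + Q)/(-600 + x)
244972 + Z(b(6), 207) = 244972 + (436 + (-9 + 6))/(-600 + 207) = 244972 + (436 - 3)/(-393) = 244972 - 1/393*433 = 244972 - 433/393 = 96273563/393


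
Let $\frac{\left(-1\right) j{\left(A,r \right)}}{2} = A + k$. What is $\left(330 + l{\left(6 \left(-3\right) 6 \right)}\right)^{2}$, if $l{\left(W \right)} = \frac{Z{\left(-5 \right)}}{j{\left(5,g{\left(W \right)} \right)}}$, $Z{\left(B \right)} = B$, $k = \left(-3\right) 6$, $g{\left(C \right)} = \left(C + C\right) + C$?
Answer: $\frac{73530625}{676} \approx 1.0877 \cdot 10^{5}$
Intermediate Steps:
$g{\left(C \right)} = 3 C$ ($g{\left(C \right)} = 2 C + C = 3 C$)
$k = -18$
$j{\left(A,r \right)} = 36 - 2 A$ ($j{\left(A,r \right)} = - 2 \left(A - 18\right) = - 2 \left(-18 + A\right) = 36 - 2 A$)
$l{\left(W \right)} = - \frac{5}{26}$ ($l{\left(W \right)} = - \frac{5}{36 - 10} = - \frac{5}{26}$)
$\left(330 + l{\left(6 \left(-3\right) 6 \right)}\right)^{2} = \left(330 - \frac{5}{26}\right)^{2} = \left(\frac{8575}{26}\right)^{2} = \frac{73530625}{676}$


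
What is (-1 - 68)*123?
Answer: -8487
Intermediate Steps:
(-1 - 68)*123 = -69*123 = -8487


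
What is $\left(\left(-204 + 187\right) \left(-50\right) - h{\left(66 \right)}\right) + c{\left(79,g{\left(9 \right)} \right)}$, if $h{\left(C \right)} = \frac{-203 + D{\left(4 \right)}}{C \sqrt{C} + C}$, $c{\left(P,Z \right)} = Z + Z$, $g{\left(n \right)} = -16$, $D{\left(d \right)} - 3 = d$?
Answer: $\frac{1754512}{2145} + \frac{98 \sqrt{66}}{2145} \approx 818.33$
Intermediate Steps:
$D{\left(d \right)} = 3 + d$
$c{\left(P,Z \right)} = 2 Z$
$h{\left(C \right)} = - \frac{196}{C + C^{\frac{3}{2}}}$ ($h{\left(C \right)} = \frac{-203 + \left(3 + 4\right)}{C \sqrt{C} + C} = \frac{-203 + 7}{C^{\frac{3}{2}} + C} = - \frac{196}{C + C^{\frac{3}{2}}}$)
$\left(\left(-204 + 187\right) \left(-50\right) - h{\left(66 \right)}\right) + c{\left(79,g{\left(9 \right)} \right)} = \left(\left(-204 + 187\right) \left(-50\right) - - \frac{196}{66 + 66^{\frac{3}{2}}}\right) + 2 \left(-16\right) = \left(\left(-17\right) \left(-50\right) - - \frac{196}{66 + 66 \sqrt{66}}\right) - 32 = \left(850 + \frac{196}{66 + 66 \sqrt{66}}\right) - 32 = 818 + \frac{196}{66 + 66 \sqrt{66}}$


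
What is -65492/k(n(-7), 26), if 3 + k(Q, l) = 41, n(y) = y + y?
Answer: -32746/19 ≈ -1723.5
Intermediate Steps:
n(y) = 2*y
k(Q, l) = 38 (k(Q, l) = -3 + 41 = 38)
-65492/k(n(-7), 26) = -65492/38 = -65492*1/38 = -32746/19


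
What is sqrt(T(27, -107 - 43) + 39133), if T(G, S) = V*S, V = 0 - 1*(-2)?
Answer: sqrt(38833) ≈ 197.06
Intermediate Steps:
V = 2 (V = 0 + 2 = 2)
T(G, S) = 2*S
sqrt(T(27, -107 - 43) + 39133) = sqrt(2*(-107 - 43) + 39133) = sqrt(2*(-150) + 39133) = sqrt(-300 + 39133) = sqrt(38833)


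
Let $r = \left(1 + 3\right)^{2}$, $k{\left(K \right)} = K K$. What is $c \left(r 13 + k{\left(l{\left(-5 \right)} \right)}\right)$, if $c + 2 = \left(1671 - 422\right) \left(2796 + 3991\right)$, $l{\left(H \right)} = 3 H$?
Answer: $3670524113$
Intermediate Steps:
$k{\left(K \right)} = K^{2}$
$r = 16$ ($r = 4^{2} = 16$)
$c = 8476961$ ($c = -2 + \left(1671 - 422\right) \left(2796 + 3991\right) = -2 + 1249 \cdot 6787 = -2 + 8476963 = 8476961$)
$c \left(r 13 + k{\left(l{\left(-5 \right)} \right)}\right) = 8476961 \left(16 \cdot 13 + \left(3 \left(-5\right)\right)^{2}\right) = 8476961 \left(208 + \left(-15\right)^{2}\right) = 8476961 \left(208 + 225\right) = 8476961 \cdot 433 = 3670524113$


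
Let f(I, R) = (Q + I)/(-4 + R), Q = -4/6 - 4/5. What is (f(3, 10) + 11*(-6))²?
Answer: 35010889/8100 ≈ 4322.3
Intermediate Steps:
Q = -22/15 (Q = -4*⅙ - 4*⅕ = -⅔ - ⅘ = -22/15 ≈ -1.4667)
f(I, R) = (-22/15 + I)/(-4 + R)
(f(3, 10) + 11*(-6))² = ((-22/15 + 3)/(-4 + 10) + 11*(-6))² = ((23/15)/6 - 66)² = ((⅙)*(23/15) - 66)² = (23/90 - 66)² = (-5917/90)² = 35010889/8100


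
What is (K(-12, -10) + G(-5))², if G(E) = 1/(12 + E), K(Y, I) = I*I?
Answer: 491401/49 ≈ 10029.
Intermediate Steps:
K(Y, I) = I²
(K(-12, -10) + G(-5))² = ((-10)² + 1/(12 - 5))² = (100 + 1/7)² = (100 + ⅐)² = (701/7)² = 491401/49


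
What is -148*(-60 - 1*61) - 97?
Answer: 17811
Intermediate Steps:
-148*(-60 - 1*61) - 97 = -148*(-60 - 61) - 97 = -148*(-121) - 97 = 17908 - 97 = 17811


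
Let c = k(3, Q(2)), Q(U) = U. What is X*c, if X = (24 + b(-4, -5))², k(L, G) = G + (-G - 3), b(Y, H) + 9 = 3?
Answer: -972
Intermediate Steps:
b(Y, H) = -6 (b(Y, H) = -9 + 3 = -6)
k(L, G) = -3 (k(L, G) = G + (-3 - G) = -3)
c = -3
X = 324 (X = (24 - 6)² = 18² = 324)
X*c = 324*(-3) = -972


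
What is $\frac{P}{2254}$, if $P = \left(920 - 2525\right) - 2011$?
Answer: $- \frac{1808}{1127} \approx -1.6043$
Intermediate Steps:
$P = -3616$ ($P = -1605 - 2011 = -3616$)
$\frac{P}{2254} = - \frac{3616}{2254} = \left(-3616\right) \frac{1}{2254} = - \frac{1808}{1127}$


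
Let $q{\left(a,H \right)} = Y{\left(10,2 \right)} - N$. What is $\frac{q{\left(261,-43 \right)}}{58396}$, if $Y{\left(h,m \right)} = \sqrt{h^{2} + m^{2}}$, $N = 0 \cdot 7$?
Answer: $\frac{\sqrt{26}}{29198} \approx 0.00017464$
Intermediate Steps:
$N = 0$
$q{\left(a,H \right)} = 2 \sqrt{26}$ ($q{\left(a,H \right)} = \sqrt{10^{2} + 2^{2}} - 0 = \sqrt{100 + 4} + 0 = \sqrt{104} + 0 = 2 \sqrt{26} + 0 = 2 \sqrt{26}$)
$\frac{q{\left(261,-43 \right)}}{58396} = \frac{2 \sqrt{26}}{58396} = 2 \sqrt{26} \cdot \frac{1}{58396} = \frac{\sqrt{26}}{29198}$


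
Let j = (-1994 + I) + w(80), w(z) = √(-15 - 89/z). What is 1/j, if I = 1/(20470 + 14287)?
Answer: -192707981515920/384261266773532081 - 4832196196*I*√6445/384261266773532081 ≈ -0.0005015 - 1.0096e-6*I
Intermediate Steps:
I = 1/34757 ≈ 2.8771e-5
j = -69305457/34757 + I*√6445/20 (j = (-1994 + 1/34757) + √(-15 - 89/80) = -69305457/34757 + √(-15 - 89*1/80) = -69305457/34757 + √(-15 - 89/80) = -69305457/34757 + √(-1289/80) = -69305457/34757 + I*√6445/20 ≈ -1994.0 + 4.014*I)
1/j = 1/(-69305457/34757 + I*√6445/20)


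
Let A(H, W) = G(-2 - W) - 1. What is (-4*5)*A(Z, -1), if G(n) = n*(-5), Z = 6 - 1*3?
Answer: -80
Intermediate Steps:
Z = 3 (Z = 6 - 3 = 3)
G(n) = -5*n
A(H, W) = 9 + 5*W (A(H, W) = -5*(-2 - W) - 1 = (10 + 5*W) - 1 = 9 + 5*W)
(-4*5)*A(Z, -1) = (-4*5)*(9 + 5*(-1)) = -20*(9 - 5) = -20*4 = -80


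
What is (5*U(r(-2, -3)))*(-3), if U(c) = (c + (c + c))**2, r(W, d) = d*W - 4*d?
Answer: -43740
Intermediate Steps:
r(W, d) = -4*d + W*d (r(W, d) = W*d - 4*d = -4*d + W*d)
U(c) = 9*c**2 (U(c) = (c + 2*c)**2 = (3*c)**2 = 9*c**2)
(5*U(r(-2, -3)))*(-3) = (5*(9*(-3*(-4 - 2))**2))*(-3) = (5*(9*(-3*(-6))**2))*(-3) = (5*(9*18**2))*(-3) = (5*(9*324))*(-3) = (5*2916)*(-3) = 14580*(-3) = -43740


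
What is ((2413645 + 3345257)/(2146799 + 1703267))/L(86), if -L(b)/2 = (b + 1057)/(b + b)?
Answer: -27514754/244479191 ≈ -0.11254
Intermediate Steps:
L(b) = -(1057 + b)/b (L(b) = -2*(b + 1057)/(b + b) = -2*(1057 + b)/(2*b) = -2*(1057 + b)*1/(2*b) = -(1057 + b)/b)
((2413645 + 3345257)/(2146799 + 1703267))/L(86) = ((2413645 + 3345257)/(2146799 + 1703267))/(((-1057 - 1*86)/86)) = (5758902/3850066)/(((-1057 - 86)/86)) = (5758902*(1/3850066))/(((1/86)*(-1143))) = 2879451/(1925033*(-1143/86)) = (2879451/1925033)*(-86/1143) = -27514754/244479191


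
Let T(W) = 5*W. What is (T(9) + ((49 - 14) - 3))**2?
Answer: 5929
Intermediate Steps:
(T(9) + ((49 - 14) - 3))**2 = (5*9 + ((49 - 14) - 3))**2 = (45 + (35 - 3))**2 = (45 + 32)**2 = 77**2 = 5929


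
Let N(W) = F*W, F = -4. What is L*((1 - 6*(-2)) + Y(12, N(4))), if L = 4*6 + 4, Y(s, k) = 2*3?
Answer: 532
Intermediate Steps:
N(W) = -4*W
Y(s, k) = 6
L = 28 (L = 24 + 4 = 28)
L*((1 - 6*(-2)) + Y(12, N(4))) = 28*((1 - 6*(-2)) + 6) = 28*((1 + 12) + 6) = 28*(13 + 6) = 28*19 = 532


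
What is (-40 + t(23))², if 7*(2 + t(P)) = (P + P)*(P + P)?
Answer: 3319684/49 ≈ 67749.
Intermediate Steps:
t(P) = -2 + 4*P²/7 (t(P) = -2 + ((P + P)*(P + P))/7 = -2 + ((2*P)*(2*P))/7 = -2 + (4*P²)/7 = -2 + 4*P²/7)
(-40 + t(23))² = (-40 + (-2 + (4/7)*23²))² = (-40 + (-2 + (4/7)*529))² = (-40 + (-2 + 2116/7))² = (-40 + 2102/7)² = (1822/7)² = 3319684/49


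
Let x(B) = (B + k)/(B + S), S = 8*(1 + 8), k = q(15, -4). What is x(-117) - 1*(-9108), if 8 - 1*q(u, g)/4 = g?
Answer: 136643/15 ≈ 9109.5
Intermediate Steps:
q(u, g) = 32 - 4*g
k = 48 (k = 32 - 4*(-4) = 32 + 16 = 48)
S = 72 (S = 8*9 = 72)
x(B) = (48 + B)/(72 + B) (x(B) = (B + 48)/(B + 72) = (48 + B)/(72 + B))
x(-117) - 1*(-9108) = (48 - 117)/(72 - 117) - 1*(-9108) = -69/(-45) + 9108 = -1/45*(-69) + 9108 = 23/15 + 9108 = 136643/15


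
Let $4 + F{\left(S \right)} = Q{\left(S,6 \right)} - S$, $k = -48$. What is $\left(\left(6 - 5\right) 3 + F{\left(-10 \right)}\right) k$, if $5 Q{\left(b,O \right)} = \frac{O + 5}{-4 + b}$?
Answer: $- \frac{14856}{35} \approx -424.46$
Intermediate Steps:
$Q{\left(b,O \right)} = \frac{5 + O}{5 \left(-4 + b\right)}$ ($Q{\left(b,O \right)} = \frac{\left(O + 5\right) \frac{1}{-4 + b}}{5} = \frac{\left(5 + O\right) \frac{1}{-4 + b}}{5} = \frac{\frac{1}{-4 + b} \left(5 + O\right)}{5} = \frac{5 + O}{5 \left(-4 + b\right)}$)
$F{\left(S \right)} = -4 - S + \frac{11}{5 \left(-4 + S\right)}$ ($F{\left(S \right)} = -4 - \left(S - \frac{5 + 6}{5 \left(-4 + S\right)}\right) = -4 - \left(S - \frac{1}{5} \frac{1}{-4 + S} 11\right) = -4 - \left(S - \frac{11}{5 \left(-4 + S\right)}\right) = -4 - S + \frac{11}{5 \left(-4 + S\right)}$)
$\left(\left(6 - 5\right) 3 + F{\left(-10 \right)}\right) k = \left(\left(6 - 5\right) 3 + \frac{\frac{91}{5} - \left(-10\right)^{2}}{-4 - 10}\right) \left(-48\right) = \left(1 \cdot 3 + \frac{\frac{91}{5} - 100}{-14}\right) \left(-48\right) = \left(3 - \frac{\frac{91}{5} - 100}{14}\right) \left(-48\right) = \left(3 - - \frac{409}{70}\right) \left(-48\right) = \left(3 + \frac{409}{70}\right) \left(-48\right) = \frac{619}{70} \left(-48\right) = - \frac{14856}{35}$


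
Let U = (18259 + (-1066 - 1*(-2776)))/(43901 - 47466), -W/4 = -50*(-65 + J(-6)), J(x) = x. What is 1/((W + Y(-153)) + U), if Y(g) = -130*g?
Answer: 3565/20264881 ≈ 0.00017592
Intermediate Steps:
W = -14200 (W = -(-200)*(-65 - 6) = -(-200)*(-71) = -4*3550 = -14200)
U = -19969/3565 (U = (18259 + (-1066 + 2776))/(-3565) = (18259 + 1710)*(-1/3565) = 19969*(-1/3565) = -19969/3565 ≈ -5.6014)
1/((W + Y(-153)) + U) = 1/((-14200 - 130*(-153)) - 19969/3565) = 1/((-14200 + 19890) - 19969/3565) = 1/(5690 - 19969/3565) = 1/(20264881/3565) = 3565/20264881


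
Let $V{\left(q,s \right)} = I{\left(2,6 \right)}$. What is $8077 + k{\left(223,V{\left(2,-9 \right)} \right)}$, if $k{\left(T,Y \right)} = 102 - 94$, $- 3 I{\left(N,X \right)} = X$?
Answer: $8085$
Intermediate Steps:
$I{\left(N,X \right)} = - \frac{X}{3}$
$V{\left(q,s \right)} = -2$ ($V{\left(q,s \right)} = \left(- \frac{1}{3}\right) 6 = -2$)
$k{\left(T,Y \right)} = 8$
$8077 + k{\left(223,V{\left(2,-9 \right)} \right)} = 8077 + 8 = 8085$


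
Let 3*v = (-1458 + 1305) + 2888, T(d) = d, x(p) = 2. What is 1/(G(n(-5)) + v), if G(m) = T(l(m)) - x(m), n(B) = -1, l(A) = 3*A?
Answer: 3/2720 ≈ 0.0011029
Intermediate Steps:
G(m) = -2 + 3*m (G(m) = 3*m - 1*2 = 3*m - 2 = -2 + 3*m)
v = 2735/3 (v = ((-1458 + 1305) + 2888)/3 = (-153 + 2888)/3 = (⅓)*2735 = 2735/3 ≈ 911.67)
1/(G(n(-5)) + v) = 1/((-2 + 3*(-1)) + 2735/3) = 1/((-2 - 3) + 2735/3) = 1/(-5 + 2735/3) = 1/(2720/3) = 3/2720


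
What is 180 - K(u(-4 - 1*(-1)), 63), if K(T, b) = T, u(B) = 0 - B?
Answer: 177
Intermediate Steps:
u(B) = -B
180 - K(u(-4 - 1*(-1)), 63) = 180 - (-1)*(-4 - 1*(-1)) = 180 - (-1)*(-4 + 1) = 180 - (-1)*(-3) = 180 - 1*3 = 180 - 3 = 177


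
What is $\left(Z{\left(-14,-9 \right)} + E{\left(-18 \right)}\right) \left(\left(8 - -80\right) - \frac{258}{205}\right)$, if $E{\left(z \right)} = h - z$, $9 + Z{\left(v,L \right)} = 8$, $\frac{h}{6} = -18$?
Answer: $- \frac{1618162}{205} \approx -7893.5$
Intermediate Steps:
$h = -108$ ($h = 6 \left(-18\right) = -108$)
$Z{\left(v,L \right)} = -1$ ($Z{\left(v,L \right)} = -9 + 8 = -1$)
$E{\left(z \right)} = -108 - z$
$\left(Z{\left(-14,-9 \right)} + E{\left(-18 \right)}\right) \left(\left(8 - -80\right) - \frac{258}{205}\right) = \left(-1 - 90\right) \left(\left(8 - -80\right) - \frac{258}{205}\right) = \left(-1 + \left(-108 + 18\right)\right) \left(\left(8 + 80\right) - \frac{258}{205}\right) = \left(-1 - 90\right) \left(88 - \frac{258}{205}\right) = \left(-91\right) \frac{17782}{205} = - \frac{1618162}{205}$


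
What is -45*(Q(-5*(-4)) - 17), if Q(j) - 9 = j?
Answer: -540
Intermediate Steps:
Q(j) = 9 + j
-45*(Q(-5*(-4)) - 17) = -45*((9 - 5*(-4)) - 17) = -45*((9 + 20) - 17) = -45*(29 - 17) = -45*12 = -540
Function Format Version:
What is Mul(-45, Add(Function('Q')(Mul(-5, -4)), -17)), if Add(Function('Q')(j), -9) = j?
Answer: -540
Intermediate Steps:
Function('Q')(j) = Add(9, j)
Mul(-45, Add(Function('Q')(Mul(-5, -4)), -17)) = Mul(-45, Add(Add(9, Mul(-5, -4)), -17)) = Mul(-45, Add(Add(9, 20), -17)) = Mul(-45, Add(29, -17)) = Mul(-45, 12) = -540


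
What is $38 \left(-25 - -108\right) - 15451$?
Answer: $-12297$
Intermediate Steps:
$38 \left(-25 - -108\right) - 15451 = 38 \left(-25 + 108\right) - 15451 = 38 \cdot 83 - 15451 = 3154 - 15451 = -12297$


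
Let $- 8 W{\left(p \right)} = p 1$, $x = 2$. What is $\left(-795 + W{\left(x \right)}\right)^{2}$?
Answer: $\frac{10118761}{16} \approx 6.3242 \cdot 10^{5}$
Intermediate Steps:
$W{\left(p \right)} = - \frac{p}{8}$ ($W{\left(p \right)} = - \frac{p 1}{8} = - \frac{p}{8}$)
$\left(-795 + W{\left(x \right)}\right)^{2} = \left(-795 - \frac{1}{4}\right)^{2} = \left(- \frac{3181}{4}\right)^{2} = \frac{10118761}{16}$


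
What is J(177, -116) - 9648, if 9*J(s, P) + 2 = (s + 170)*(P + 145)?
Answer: -76771/9 ≈ -8530.1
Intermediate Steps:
J(s, P) = -2/9 + (145 + P)*(170 + s)/9 (J(s, P) = -2/9 + ((s + 170)*(P + 145))/9 = -2/9 + ((170 + s)*(145 + P))/9 = -2/9 + ((145 + P)*(170 + s))/9 = -2/9 + (145 + P)*(170 + s)/9)
J(177, -116) - 9648 = (8216/3 + (145/9)*177 + (170/9)*(-116) + (⅑)*(-116)*177) - 9648 = (8216/3 + 8555/3 - 19720/9 - 6844/3) - 9648 = 10061/9 - 9648 = -76771/9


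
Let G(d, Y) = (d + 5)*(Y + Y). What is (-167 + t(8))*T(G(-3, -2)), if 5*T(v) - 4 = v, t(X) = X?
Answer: 636/5 ≈ 127.20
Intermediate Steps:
G(d, Y) = 2*Y*(5 + d) (G(d, Y) = (5 + d)*(2*Y) = 2*Y*(5 + d))
T(v) = 4/5 + v/5
(-167 + t(8))*T(G(-3, -2)) = (-167 + 8)*(4/5 + (2*(-2)*(5 - 3))/5) = -159*(4/5 + (2*(-2)*2)/5) = -159*(4/5 + (1/5)*(-8)) = -159*(4/5 - 8/5) = -159*(-4/5) = 636/5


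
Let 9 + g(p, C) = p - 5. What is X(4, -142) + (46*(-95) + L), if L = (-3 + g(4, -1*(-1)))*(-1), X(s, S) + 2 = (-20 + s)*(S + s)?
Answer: -2151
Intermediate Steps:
X(s, S) = -2 + (-20 + s)*(S + s)
g(p, C) = -14 + p (g(p, C) = -9 + (p - 5) = -9 + (-5 + p) = -14 + p)
L = 13 (L = (-3 + (-14 + 4))*(-1) = (-3 - 10)*(-1) = -13*(-1) = 13)
X(4, -142) + (46*(-95) + L) = (-2 + 4**2 - 20*(-142) - 20*4 - 142*4) + (46*(-95) + 13) = (-2 + 16 + 2840 - 80 - 568) + (-4370 + 13) = 2206 - 4357 = -2151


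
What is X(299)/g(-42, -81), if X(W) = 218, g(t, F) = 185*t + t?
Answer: -109/3906 ≈ -0.027906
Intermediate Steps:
g(t, F) = 186*t
X(299)/g(-42, -81) = 218/((186*(-42))) = 218/(-7812) = 218*(-1/7812) = -109/3906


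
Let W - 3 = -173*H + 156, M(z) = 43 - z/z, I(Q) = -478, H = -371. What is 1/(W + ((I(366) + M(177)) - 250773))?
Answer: -1/186867 ≈ -5.3514e-6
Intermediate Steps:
M(z) = 42 (M(z) = 43 - 1*1 = 43 - 1 = 42)
W = 64342 (W = 3 + (-173*(-371) + 156) = 3 + (64183 + 156) = 3 + 64339 = 64342)
1/(W + ((I(366) + M(177)) - 250773)) = 1/(64342 + ((-478 + 42) - 250773)) = 1/(64342 + (-436 - 250773)) = 1/(64342 - 251209) = 1/(-186867) = -1/186867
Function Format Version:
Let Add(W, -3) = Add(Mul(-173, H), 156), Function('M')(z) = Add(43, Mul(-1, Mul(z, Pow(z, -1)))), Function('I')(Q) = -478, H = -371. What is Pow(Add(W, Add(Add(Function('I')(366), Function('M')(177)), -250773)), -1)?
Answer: Rational(-1, 186867) ≈ -5.3514e-6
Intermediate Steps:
Function('M')(z) = 42 (Function('M')(z) = Add(43, Mul(-1, 1)) = Add(43, -1) = 42)
W = 64342 (W = Add(3, Add(Mul(-173, -371), 156)) = Add(3, Add(64183, 156)) = Add(3, 64339) = 64342)
Pow(Add(W, Add(Add(Function('I')(366), Function('M')(177)), -250773)), -1) = Pow(Add(64342, Add(Add(-478, 42), -250773)), -1) = Pow(Add(64342, Add(-436, -250773)), -1) = Pow(Add(64342, -251209), -1) = Pow(-186867, -1) = Rational(-1, 186867)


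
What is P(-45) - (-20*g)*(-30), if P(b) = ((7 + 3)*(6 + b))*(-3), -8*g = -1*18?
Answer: -180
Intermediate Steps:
g = 9/4 (g = -(-1)*18/8 = -⅛*(-18) = 9/4 ≈ 2.2500)
P(b) = -180 - 30*b (P(b) = (10*(6 + b))*(-3) = (60 + 10*b)*(-3) = -180 - 30*b)
P(-45) - (-20*g)*(-30) = (-180 - 30*(-45)) - (-20*9/4)*(-30) = (-180 + 1350) - (-45)*(-30) = 1170 - 1*1350 = 1170 - 1350 = -180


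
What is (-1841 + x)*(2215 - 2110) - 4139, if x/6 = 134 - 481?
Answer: -416054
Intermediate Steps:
x = -2082 (x = 6*(134 - 481) = 6*(-347) = -2082)
(-1841 + x)*(2215 - 2110) - 4139 = (-1841 - 2082)*(2215 - 2110) - 4139 = -3923*105 - 4139 = -411915 - 4139 = -416054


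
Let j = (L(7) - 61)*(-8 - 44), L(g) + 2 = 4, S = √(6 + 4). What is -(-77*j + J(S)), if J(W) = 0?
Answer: 236236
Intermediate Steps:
S = √10 ≈ 3.1623
L(g) = 2 (L(g) = -2 + 4 = 2)
j = 3068 (j = (2 - 61)*(-8 - 44) = -59*(-52) = 3068)
-(-77*j + J(S)) = -(-77*3068 + 0) = -(-236236 + 0) = -1*(-236236) = 236236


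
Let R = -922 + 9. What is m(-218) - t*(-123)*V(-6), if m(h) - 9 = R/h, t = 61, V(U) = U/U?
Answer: 1638529/218 ≈ 7516.2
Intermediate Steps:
V(U) = 1
R = -913
m(h) = 9 - 913/h
m(-218) - t*(-123)*V(-6) = (9 - 913/(-218)) - 61*(-123) = (9 - 913*(-1/218)) - (-7503) = (9 + 913/218) - 1*(-7503) = 2875/218 + 7503 = 1638529/218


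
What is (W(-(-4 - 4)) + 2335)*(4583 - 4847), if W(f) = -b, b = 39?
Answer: -606144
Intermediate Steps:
W(f) = -39 (W(f) = -1*39 = -39)
(W(-(-4 - 4)) + 2335)*(4583 - 4847) = (-39 + 2335)*(4583 - 4847) = 2296*(-264) = -606144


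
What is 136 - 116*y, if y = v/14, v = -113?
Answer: 7506/7 ≈ 1072.3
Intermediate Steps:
y = -113/14 ≈ -8.0714
136 - 116*y = 136 - 116*(-113/14) = 136 + 6554/7 = 7506/7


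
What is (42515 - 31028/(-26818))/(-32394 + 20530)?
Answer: -570099149/159084376 ≈ -3.5836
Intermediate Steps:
(42515 - 31028/(-26818))/(-32394 + 20530) = (42515 - 31028*(-1/26818))/(-11864) = (42515 + 15514/13409)*(-1/11864) = (570099149/13409)*(-1/11864) = -570099149/159084376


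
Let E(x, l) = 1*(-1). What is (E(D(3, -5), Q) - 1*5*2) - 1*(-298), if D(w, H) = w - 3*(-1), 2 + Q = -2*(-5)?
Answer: 287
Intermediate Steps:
Q = 8 (Q = -2 - 2*(-5) = -2 + 10 = 8)
D(w, H) = 3 + w (D(w, H) = w + 3 = 3 + w)
E(x, l) = -1
(E(D(3, -5), Q) - 1*5*2) - 1*(-298) = (-1 - 1*5*2) - 1*(-298) = (-1 - 5*2) + 298 = (-1 - 10) + 298 = -11 + 298 = 287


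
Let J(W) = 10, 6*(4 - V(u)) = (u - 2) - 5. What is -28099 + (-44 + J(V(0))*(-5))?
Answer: -28193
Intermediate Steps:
V(u) = 31/6 - u/6 (V(u) = 4 - ((u - 2) - 5)/6 = 4 - ((-2 + u) - 5)/6 = 4 - (-7 + u)/6 = 4 + (7/6 - u/6) = 31/6 - u/6)
-28099 + (-44 + J(V(0))*(-5)) = -28099 + (-44 + 10*(-5)) = -28099 + (-44 - 50) = -28099 - 94 = -28193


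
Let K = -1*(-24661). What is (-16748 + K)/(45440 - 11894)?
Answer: 7913/33546 ≈ 0.23589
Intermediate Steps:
K = 24661
(-16748 + K)/(45440 - 11894) = (-16748 + 24661)/(45440 - 11894) = 7913/33546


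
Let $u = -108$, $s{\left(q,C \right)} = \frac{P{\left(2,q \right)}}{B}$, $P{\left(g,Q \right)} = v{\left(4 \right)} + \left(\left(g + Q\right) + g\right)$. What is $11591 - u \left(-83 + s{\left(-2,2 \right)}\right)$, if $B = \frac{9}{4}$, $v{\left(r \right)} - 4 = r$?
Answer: $3107$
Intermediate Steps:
$v{\left(r \right)} = 4 + r$
$P{\left(g,Q \right)} = 8 + Q + 2 g$ ($P{\left(g,Q \right)} = \left(4 + 4\right) + \left(\left(g + Q\right) + g\right) = 8 + \left(\left(Q + g\right) + g\right) = 8 + \left(Q + 2 g\right) = 8 + Q + 2 g$)
$B = \frac{9}{4}$ ($B = 9 \cdot \frac{1}{4} = \frac{9}{4} \approx 2.25$)
$s{\left(q,C \right)} = \frac{16}{3} + \frac{4 q}{9}$ ($s{\left(q,C \right)} = \frac{8 + q + 2 \cdot 2}{\frac{9}{4}} = \left(8 + q + 4\right) \frac{4}{9} = \left(12 + q\right) \frac{4}{9} = \frac{16}{3} + \frac{4 q}{9}$)
$11591 - u \left(-83 + s{\left(-2,2 \right)}\right) = 11591 - - 108 \left(-83 + \left(\frac{16}{3} + \frac{4}{9} \left(-2\right)\right)\right) = 11591 - - 108 \left(-83 + \left(\frac{16}{3} - \frac{8}{9}\right)\right) = 11591 - - 108 \left(-83 + \frac{40}{9}\right) = 11591 - \left(-108\right) \left(- \frac{707}{9}\right) = 11591 - 8484 = 3107$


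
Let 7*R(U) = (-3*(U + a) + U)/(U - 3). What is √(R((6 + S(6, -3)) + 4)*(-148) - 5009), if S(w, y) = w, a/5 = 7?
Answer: I*√39634413/91 ≈ 69.182*I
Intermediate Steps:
a = 35 (a = 5*7 = 35)
R(U) = (-105 - 2*U)/(7*(-3 + U)) (R(U) = ((-3*(U + 35) + U)/(U - 3))/7 = ((-3*(35 + U) + U)/(-3 + U))/7 = (((-105 - 3*U) + U)/(-3 + U))/7 = ((-105 - 2*U)/(-3 + U))/7 = (-105 - 2*U)/(7*(-3 + U)))
√(R((6 + S(6, -3)) + 4)*(-148) - 5009) = √(((-105 - 2*((6 + 6) + 4))/(7*(-3 + ((6 + 6) + 4))))*(-148) - 5009) = √(((-105 - 2*(12 + 4))/(7*(-3 + (12 + 4))))*(-148) - 5009) = √(((-105 - 2*16)/(7*(-3 + 16)))*(-148) - 5009) = √(((⅐)*(-105 - 32)/13)*(-148) - 5009) = √(((⅐)*(1/13)*(-137))*(-148) - 5009) = √(-137/91*(-148) - 5009) = √(20276/91 - 5009) = √(-435543/91) = I*√39634413/91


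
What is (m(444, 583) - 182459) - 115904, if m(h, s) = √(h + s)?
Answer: -298363 + √1027 ≈ -2.9833e+5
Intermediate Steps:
(m(444, 583) - 182459) - 115904 = (√(444 + 583) - 182459) - 115904 = (√1027 - 182459) - 115904 = (-182459 + √1027) - 115904 = -298363 + √1027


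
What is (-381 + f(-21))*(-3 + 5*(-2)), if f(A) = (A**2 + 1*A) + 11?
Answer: -650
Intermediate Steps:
f(A) = 11 + A + A**2 (f(A) = (A**2 + A) + 11 = (A + A**2) + 11 = 11 + A + A**2)
(-381 + f(-21))*(-3 + 5*(-2)) = (-381 + (11 - 21 + (-21)**2))*(-3 + 5*(-2)) = (-381 + (11 - 21 + 441))*(-3 - 10) = (-381 + 431)*(-13) = 50*(-13) = -650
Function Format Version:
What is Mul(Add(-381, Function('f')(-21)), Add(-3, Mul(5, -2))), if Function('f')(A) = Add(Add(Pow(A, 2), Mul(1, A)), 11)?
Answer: -650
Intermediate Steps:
Function('f')(A) = Add(11, A, Pow(A, 2)) (Function('f')(A) = Add(Add(Pow(A, 2), A), 11) = Add(Add(A, Pow(A, 2)), 11) = Add(11, A, Pow(A, 2)))
Mul(Add(-381, Function('f')(-21)), Add(-3, Mul(5, -2))) = Mul(Add(-381, Add(11, -21, Pow(-21, 2))), Add(-3, Mul(5, -2))) = Mul(Add(-381, Add(11, -21, 441)), Add(-3, -10)) = Mul(Add(-381, 431), -13) = Mul(50, -13) = -650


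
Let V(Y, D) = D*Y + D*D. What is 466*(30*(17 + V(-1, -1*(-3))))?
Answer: 321540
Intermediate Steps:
V(Y, D) = D² + D*Y (V(Y, D) = D*Y + D² = D² + D*Y)
466*(30*(17 + V(-1, -1*(-3)))) = 466*(30*(17 + (-1*(-3))*(-1*(-3) - 1))) = 466*(30*(17 + 3*(3 - 1))) = 466*(30*(17 + 3*2)) = 466*(30*(17 + 6)) = 466*(30*23) = 466*690 = 321540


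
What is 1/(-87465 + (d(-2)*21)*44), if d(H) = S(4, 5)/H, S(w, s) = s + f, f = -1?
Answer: -1/89313 ≈ -1.1197e-5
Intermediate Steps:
S(w, s) = -1 + s (S(w, s) = s - 1 = -1 + s)
d(H) = 4/H (d(H) = (-1 + 5)/H = 4/H)
1/(-87465 + (d(-2)*21)*44) = 1/(-87465 + ((4/(-2))*21)*44) = 1/(-87465 + ((4*(-1/2))*21)*44) = 1/(-87465 - 2*21*44) = 1/(-87465 - 42*44) = 1/(-87465 - 1848) = 1/(-89313) = -1/89313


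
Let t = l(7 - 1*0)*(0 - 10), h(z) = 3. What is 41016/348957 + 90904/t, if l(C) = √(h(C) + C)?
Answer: 13672/116319 - 22726*√10/25 ≈ -2874.5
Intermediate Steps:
l(C) = √(3 + C)
t = -10*√10 (t = √(3 + (7 - 1*0))*(0 - 10) = √(3 + (7 + 0))*(-10) = √(3 + 7)*(-10) = √10*(-10) = -10*√10 ≈ -31.623)
41016/348957 + 90904/t = 41016/348957 + 90904/((-10*√10)) = 41016*(1/348957) + 90904*(-√10/100) = 13672/116319 - 22726*√10/25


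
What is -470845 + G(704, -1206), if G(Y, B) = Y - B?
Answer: -468935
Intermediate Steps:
-470845 + G(704, -1206) = -470845 + (704 - 1*(-1206)) = -470845 + (704 + 1206) = -470845 + 1910 = -468935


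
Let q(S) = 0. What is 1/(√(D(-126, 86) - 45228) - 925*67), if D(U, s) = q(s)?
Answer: -61975/3840945853 - 2*I*√11307/3840945853 ≈ -1.6135e-5 - 5.5369e-8*I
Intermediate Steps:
D(U, s) = 0
1/(√(D(-126, 86) - 45228) - 925*67) = 1/(√(0 - 45228) - 925*67) = 1/(√(-45228) - 61975) = 1/(2*I*√11307 - 61975) = 1/(-61975 + 2*I*√11307)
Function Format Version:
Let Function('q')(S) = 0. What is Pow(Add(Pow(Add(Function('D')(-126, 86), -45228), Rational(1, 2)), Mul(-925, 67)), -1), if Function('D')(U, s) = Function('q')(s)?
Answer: Add(Rational(-61975, 3840945853), Mul(Rational(-2, 3840945853), I, Pow(11307, Rational(1, 2)))) ≈ Add(-1.6135e-5, Mul(-5.5369e-8, I))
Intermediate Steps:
Function('D')(U, s) = 0
Pow(Add(Pow(Add(Function('D')(-126, 86), -45228), Rational(1, 2)), Mul(-925, 67)), -1) = Pow(Add(Pow(Add(0, -45228), Rational(1, 2)), Mul(-925, 67)), -1) = Pow(Add(Pow(-45228, Rational(1, 2)), -61975), -1) = Pow(Add(Mul(2, I, Pow(11307, Rational(1, 2))), -61975), -1) = Pow(Add(-61975, Mul(2, I, Pow(11307, Rational(1, 2)))), -1)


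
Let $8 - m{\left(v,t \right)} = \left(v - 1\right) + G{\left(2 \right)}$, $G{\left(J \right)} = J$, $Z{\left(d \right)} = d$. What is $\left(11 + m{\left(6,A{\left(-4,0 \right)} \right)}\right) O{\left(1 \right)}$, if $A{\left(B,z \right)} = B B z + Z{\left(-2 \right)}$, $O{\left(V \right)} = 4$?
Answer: $48$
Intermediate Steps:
$A{\left(B,z \right)} = -2 + z B^{2}$ ($A{\left(B,z \right)} = B B z - 2 = B^{2} z - 2 = z B^{2} - 2 = -2 + z B^{2}$)
$m{\left(v,t \right)} = 7 - v$ ($m{\left(v,t \right)} = 8 - \left(\left(v - 1\right) + 2\right) = 8 - \left(\left(-1 + v\right) + 2\right) = 8 - \left(1 + v\right) = 7 - v$)
$\left(11 + m{\left(6,A{\left(-4,0 \right)} \right)}\right) O{\left(1 \right)} = \left(11 + \left(7 - 6\right)\right) 4 = \left(11 + 1\right) 4 = 12 \cdot 4 = 48$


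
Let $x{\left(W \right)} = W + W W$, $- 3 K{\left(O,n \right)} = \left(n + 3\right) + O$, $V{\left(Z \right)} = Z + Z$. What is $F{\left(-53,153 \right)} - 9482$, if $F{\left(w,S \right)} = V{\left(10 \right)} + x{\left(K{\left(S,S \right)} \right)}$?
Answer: $1044$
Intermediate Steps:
$V{\left(Z \right)} = 2 Z$
$K{\left(O,n \right)} = -1 - \frac{O}{3} - \frac{n}{3}$ ($K{\left(O,n \right)} = - \frac{\left(n + 3\right) + O}{3} = - \frac{\left(3 + n\right) + O}{3} = - \frac{3 + O + n}{3} = -1 - \frac{O}{3} - \frac{n}{3}$)
$x{\left(W \right)} = W + W^{2}$
$F{\left(w,S \right)} = 20 - \frac{2 S \left(-1 - \frac{2 S}{3}\right)}{3}$ ($F{\left(w,S \right)} = 2 \cdot 10 + \left(-1 - \frac{S}{3} - \frac{S}{3}\right) \left(1 - \left(1 + \frac{2 S}{3}\right)\right) = 20 + \left(-1 - \frac{2 S}{3}\right) \left(1 - \left(1 + \frac{2 S}{3}\right)\right) = 20 + \left(-1 - \frac{2 S}{3}\right) \left(- \frac{2 S}{3}\right) = 20 - \frac{2 S \left(-1 - \frac{2 S}{3}\right)}{3}$)
$F{\left(-53,153 \right)} - 9482 = \left(20 + \frac{2}{9} \cdot 153 \left(3 + 2 \cdot 153\right)\right) - 9482 = \left(20 + \frac{2}{9} \cdot 153 \left(3 + 306\right)\right) - 9482 = \left(20 + \frac{2}{9} \cdot 153 \cdot 309\right) - 9482 = \left(20 + 10506\right) - 9482 = 10526 - 9482 = 1044$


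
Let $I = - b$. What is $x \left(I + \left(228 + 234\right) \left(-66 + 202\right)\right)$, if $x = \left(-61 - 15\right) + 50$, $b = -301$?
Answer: $-1641458$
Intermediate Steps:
$x = -26$ ($x = -76 + 50 = -26$)
$I = 301$ ($I = \left(-1\right) \left(-301\right) = 301$)
$x \left(I + \left(228 + 234\right) \left(-66 + 202\right)\right) = - 26 \left(301 + \left(228 + 234\right) \left(-66 + 202\right)\right) = - 26 \left(301 + 462 \cdot 136\right) = - 26 \left(301 + 62832\right) = \left(-26\right) 63133 = -1641458$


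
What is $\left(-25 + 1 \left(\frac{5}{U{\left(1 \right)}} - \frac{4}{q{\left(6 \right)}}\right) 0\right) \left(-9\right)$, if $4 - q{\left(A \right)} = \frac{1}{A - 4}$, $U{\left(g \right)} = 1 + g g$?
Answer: $225$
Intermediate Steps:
$U{\left(g \right)} = 1 + g^{2}$
$q{\left(A \right)} = 4 - \frac{1}{-4 + A}$ ($q{\left(A \right)} = 4 - \frac{1}{A - 4} = 4 - \frac{1}{-4 + A}$)
$\left(-25 + 1 \left(\frac{5}{U{\left(1 \right)}} - \frac{4}{q{\left(6 \right)}}\right) 0\right) \left(-9\right) = \left(-25 + 1 \left(\frac{5}{1 + 1^{2}} - \frac{4}{\frac{1}{-4 + 6} \left(-17 + 4 \cdot 6\right)}\right) 0\right) \left(-9\right) = \left(-25 + 1 \left(\frac{5}{1 + 1} - \frac{4}{\frac{1}{2} \left(-17 + 24\right)}\right) 0\right) \left(-9\right) = \left(-25 + 1 \left(\frac{5}{2} - \frac{4}{\frac{1}{2} \cdot 7}\right) 0\right) \left(-9\right) = \left(-25 + 1 \left(5 \cdot \frac{1}{2} - \frac{4}{\frac{7}{2}}\right) 0\right) \left(-9\right) = \left(-25 + 1 \left(\frac{5}{2} - \frac{8}{7}\right) 0\right) \left(-9\right) = \left(-25 + 1 \cdot \frac{19}{14} \cdot 0\right) \left(-9\right) = \left(-25 + \frac{19}{14} \cdot 0\right) \left(-9\right) = \left(-25 + 0\right) \left(-9\right) = \left(-25\right) \left(-9\right) = 225$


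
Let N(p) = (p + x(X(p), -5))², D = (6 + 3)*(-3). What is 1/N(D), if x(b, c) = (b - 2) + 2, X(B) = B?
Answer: 1/2916 ≈ 0.00034294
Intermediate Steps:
D = -27 (D = 9*(-3) = -27)
x(b, c) = b (x(b, c) = (-2 + b) + 2 = b)
N(p) = 4*p² (N(p) = (p + p)² = (2*p)² = 4*p²)
1/N(D) = 1/(4*(-27)²) = 1/(4*729) = 1/2916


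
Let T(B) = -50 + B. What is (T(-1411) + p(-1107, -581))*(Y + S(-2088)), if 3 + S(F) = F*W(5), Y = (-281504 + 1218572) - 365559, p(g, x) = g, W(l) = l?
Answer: -1440817488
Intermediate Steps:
Y = 571509 (Y = 937068 - 365559 = 571509)
S(F) = -3 + 5*F (S(F) = -3 + F*5 = -3 + 5*F)
(T(-1411) + p(-1107, -581))*(Y + S(-2088)) = ((-50 - 1411) - 1107)*(571509 + (-3 + 5*(-2088))) = (-1461 - 1107)*(571509 + (-3 - 10440)) = -2568*(571509 - 10443) = -2568*561066 = -1440817488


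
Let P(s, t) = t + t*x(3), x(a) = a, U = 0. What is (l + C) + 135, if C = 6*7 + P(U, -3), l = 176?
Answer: 341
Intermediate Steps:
P(s, t) = 4*t (P(s, t) = t + t*3 = t + 3*t = 4*t)
C = 30 (C = 6*7 + 4*(-3) = 42 - 12 = 30)
(l + C) + 135 = (176 + 30) + 135 = 206 + 135 = 341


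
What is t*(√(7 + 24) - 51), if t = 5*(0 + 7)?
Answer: -1785 + 35*√31 ≈ -1590.1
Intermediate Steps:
t = 35 (t = 5*7 = 35)
t*(√(7 + 24) - 51) = 35*(√(7 + 24) - 51) = 35*(√31 - 51) = 35*(-51 + √31) = -1785 + 35*√31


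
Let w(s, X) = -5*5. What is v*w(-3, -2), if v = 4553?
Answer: -113825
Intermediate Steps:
w(s, X) = -25
v*w(-3, -2) = 4553*(-25) = -113825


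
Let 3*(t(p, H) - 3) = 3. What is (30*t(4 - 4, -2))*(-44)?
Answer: -5280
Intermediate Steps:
t(p, H) = 4 (t(p, H) = 3 + (1/3)*3 = 3 + 1 = 4)
(30*t(4 - 4, -2))*(-44) = (30*4)*(-44) = 120*(-44) = -5280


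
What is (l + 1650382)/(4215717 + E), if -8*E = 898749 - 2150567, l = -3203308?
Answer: -6211704/17488777 ≈ -0.35518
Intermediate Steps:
E = 625909/4 (E = -(898749 - 2150567)/8 = -⅛*(-1251818) = 625909/4 ≈ 1.5648e+5)
(l + 1650382)/(4215717 + E) = (-3203308 + 1650382)/(4215717 + 625909/4) = -1552926/17488777/4 = -1552926*4/17488777 = -6211704/17488777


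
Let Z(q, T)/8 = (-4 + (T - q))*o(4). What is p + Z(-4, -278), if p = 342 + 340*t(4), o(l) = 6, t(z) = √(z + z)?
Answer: -13002 + 680*√2 ≈ -12040.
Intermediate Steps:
t(z) = √2*√z (t(z) = √(2*z) = √2*√z)
Z(q, T) = -192 - 48*q + 48*T (Z(q, T) = 8*((-4 + (T - q))*6) = 8*((-4 + T - q)*6) = 8*(-24 - 6*q + 6*T) = -192 - 48*q + 48*T)
p = 342 + 680*√2 (p = 342 + 340*(√2*√4) = 342 + 340*(√2*2) = 342 + 340*(2*√2) = 342 + 680*√2 ≈ 1303.7)
p + Z(-4, -278) = (342 + 680*√2) + (-192 - 48*(-4) + 48*(-278)) = (342 + 680*√2) + (-192 + 192 - 13344) = (342 + 680*√2) - 13344 = -13002 + 680*√2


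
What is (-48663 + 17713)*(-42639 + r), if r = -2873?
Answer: 1408596400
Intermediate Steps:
(-48663 + 17713)*(-42639 + r) = (-48663 + 17713)*(-42639 - 2873) = -30950*(-45512) = 1408596400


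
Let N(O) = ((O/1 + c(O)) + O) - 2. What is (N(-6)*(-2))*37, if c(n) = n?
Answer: 1480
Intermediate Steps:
N(O) = -2 + 3*O (N(O) = ((O/1 + O) + O) - 2 = ((O*1 + O) + O) - 2 = ((O + O) + O) - 2 = (2*O + O) - 2 = 3*O - 2 = -2 + 3*O)
(N(-6)*(-2))*37 = ((-2 + 3*(-6))*(-2))*37 = ((-2 - 18)*(-2))*37 = -20*(-2)*37 = 40*37 = 1480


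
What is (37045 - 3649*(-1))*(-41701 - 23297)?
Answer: -2645028612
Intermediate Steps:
(37045 - 3649*(-1))*(-41701 - 23297) = (37045 + 3649)*(-64998) = 40694*(-64998) = -2645028612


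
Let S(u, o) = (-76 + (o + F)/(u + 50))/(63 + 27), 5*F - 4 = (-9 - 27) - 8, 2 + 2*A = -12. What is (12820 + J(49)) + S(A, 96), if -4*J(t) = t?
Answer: 6608375/516 ≈ 12807.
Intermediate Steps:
A = -7 (A = -1 + (½)*(-12) = -1 - 6 = -7)
F = -8 (F = ⅘ + ((-9 - 27) - 8)/5 = ⅘ + (-36 - 8)/5 = ⅘ + (⅕)*(-44) = ⅘ - 44/5 = -8)
J(t) = -t/4
S(u, o) = -38/45 + (-8 + o)/(90*(50 + u)) (S(u, o) = (-76 + (o - 8)/(u + 50))/(63 + 27) = (-76 + (-8 + o)/(50 + u))/90 = (-76 + (-8 + o)/(50 + u))*(1/90) = -38/45 + (-8 + o)/(90*(50 + u)))
(12820 + J(49)) + S(A, 96) = (12820 - ¼*49) + (-3808 + 96 - 76*(-7))/(90*(50 - 7)) = (12820 - 49/4) + (1/90)*(-3808 + 96 + 532)/43 = 51231/4 + (1/90)*(1/43)*(-3180) = 51231/4 - 106/129 = 6608375/516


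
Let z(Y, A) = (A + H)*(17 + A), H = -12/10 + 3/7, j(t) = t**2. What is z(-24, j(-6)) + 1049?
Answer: 102064/35 ≈ 2916.1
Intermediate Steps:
H = -27/35 (H = -12*1/10 + 3*(1/7) = -6/5 + 3/7 = -27/35 ≈ -0.77143)
z(Y, A) = (17 + A)*(-27/35 + A) (z(Y, A) = (A - 27/35)*(17 + A) = (-27/35 + A)*(17 + A) = (17 + A)*(-27/35 + A))
z(-24, j(-6)) + 1049 = (-459/35 + ((-6)**2)**2 + (568/35)*(-6)**2) + 1049 = (-459/35 + 36**2 + (568/35)*36) + 1049 = (-459/35 + 1296 + 20448/35) + 1049 = 65349/35 + 1049 = 102064/35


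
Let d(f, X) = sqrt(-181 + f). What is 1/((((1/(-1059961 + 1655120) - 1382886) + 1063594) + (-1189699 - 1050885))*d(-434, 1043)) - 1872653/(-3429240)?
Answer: 1872653/3429240 + 595159*I*sqrt(615)/936972942774045 ≈ 0.54608 + 1.5752e-8*I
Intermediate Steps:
1/((((1/(-1059961 + 1655120) - 1382886) + 1063594) + (-1189699 - 1050885))*d(-434, 1043)) - 1872653/(-3429240) = 1/((((1/(-1059961 + 1655120) - 1382886) + 1063594) + (-1189699 - 1050885))*(sqrt(-181 - 434))) - 1872653/(-3429240) = 1/((((1/595159 - 1382886) + 1063594) - 2240584)*(sqrt(-615))) - 1872653*(-1/3429240) = 1/((((1/595159 - 1382886) + 1063594) - 2240584)*((I*sqrt(615)))) + 1872653/3429240 = (-I*sqrt(615)/615)/((-823037048873/595159 + 1063594) - 2240584) + 1872653/3429240 = (-I*sqrt(615)/615)/(-190029507427/595159 - 2240584) + 1872653/3429240 = (-I*sqrt(615)/615)/(-1523533240283/595159) + 1872653/3429240 = -(-595159)*I*sqrt(615)/936972942774045 + 1872653/3429240 = 595159*I*sqrt(615)/936972942774045 + 1872653/3429240 = 1872653/3429240 + 595159*I*sqrt(615)/936972942774045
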